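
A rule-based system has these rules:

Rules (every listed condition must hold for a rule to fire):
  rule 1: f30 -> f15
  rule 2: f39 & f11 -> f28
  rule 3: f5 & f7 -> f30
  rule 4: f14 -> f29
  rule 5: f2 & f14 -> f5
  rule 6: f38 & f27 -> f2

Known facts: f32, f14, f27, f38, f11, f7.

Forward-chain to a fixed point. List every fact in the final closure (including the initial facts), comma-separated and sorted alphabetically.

f11, f14, f15, f2, f27, f29, f30, f32, f38, f5, f7

Round 1: rule 4 [f14 -> f29]; rule 6 [f38 & f27 -> f2]. New: f29, f2.
Round 2: rule 5 [f2 & f14 -> f5]. New: f5.
Round 3: rule 3 [f5 & f7 -> f30]. New: f30.
Round 4: rule 1 [f30 -> f15]. New: f15.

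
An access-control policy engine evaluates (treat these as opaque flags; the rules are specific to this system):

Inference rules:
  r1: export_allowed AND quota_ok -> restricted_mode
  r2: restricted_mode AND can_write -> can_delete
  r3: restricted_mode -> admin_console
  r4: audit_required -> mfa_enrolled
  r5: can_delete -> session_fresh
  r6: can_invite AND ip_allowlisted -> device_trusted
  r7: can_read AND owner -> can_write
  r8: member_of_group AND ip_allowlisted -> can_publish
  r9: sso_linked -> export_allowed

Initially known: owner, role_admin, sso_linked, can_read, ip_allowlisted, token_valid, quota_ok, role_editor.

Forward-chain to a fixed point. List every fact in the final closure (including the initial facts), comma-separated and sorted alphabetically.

admin_console, can_delete, can_read, can_write, export_allowed, ip_allowlisted, owner, quota_ok, restricted_mode, role_admin, role_editor, session_fresh, sso_linked, token_valid

Round 1 fires r7, r9, giving can_write, export_allowed.
Round 2 fires r1, giving restricted_mode.
Round 3 fires r2, r3, giving can_delete, admin_console.
Round 4 fires r5, giving session_fresh.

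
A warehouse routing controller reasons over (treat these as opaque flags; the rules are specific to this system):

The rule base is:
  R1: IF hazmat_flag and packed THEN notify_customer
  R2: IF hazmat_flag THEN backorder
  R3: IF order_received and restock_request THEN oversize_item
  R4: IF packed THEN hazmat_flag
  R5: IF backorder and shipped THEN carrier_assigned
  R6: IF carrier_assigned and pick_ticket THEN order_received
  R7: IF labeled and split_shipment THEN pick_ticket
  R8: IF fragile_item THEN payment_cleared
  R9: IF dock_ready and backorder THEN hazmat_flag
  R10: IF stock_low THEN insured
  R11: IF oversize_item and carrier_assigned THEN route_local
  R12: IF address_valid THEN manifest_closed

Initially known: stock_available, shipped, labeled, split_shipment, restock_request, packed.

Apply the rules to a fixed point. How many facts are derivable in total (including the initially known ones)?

Round 1 — R4, R7, derive hazmat_flag, pick_ticket.
Round 2 — R1, R2, derive notify_customer, backorder.
Round 3 — R5, derive carrier_assigned.
Round 4 — R6, derive order_received.
Round 5 — R3, derive oversize_item.
Round 6 — R11, derive route_local.
Closure: {backorder, carrier_assigned, hazmat_flag, labeled, notify_customer, order_received, oversize_item, packed, pick_ticket, restock_request, route_local, shipped, split_shipment, stock_available} — 14 facts.

14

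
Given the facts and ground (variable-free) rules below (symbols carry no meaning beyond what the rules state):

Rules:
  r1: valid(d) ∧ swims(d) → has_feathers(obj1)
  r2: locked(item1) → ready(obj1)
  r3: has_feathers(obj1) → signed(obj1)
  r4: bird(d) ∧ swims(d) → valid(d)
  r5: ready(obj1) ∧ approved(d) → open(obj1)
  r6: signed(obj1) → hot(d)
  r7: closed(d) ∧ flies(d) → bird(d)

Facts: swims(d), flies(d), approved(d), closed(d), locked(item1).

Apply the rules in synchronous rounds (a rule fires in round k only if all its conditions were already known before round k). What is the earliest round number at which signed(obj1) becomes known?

Round 1 — r2, r7, derive ready(obj1), bird(d).
Round 2 — r4, r5, derive valid(d), open(obj1).
Round 3 — r1, derive has_feathers(obj1).
Round 4 — r3, derive signed(obj1).
signed(obj1) first appears in round 4.

4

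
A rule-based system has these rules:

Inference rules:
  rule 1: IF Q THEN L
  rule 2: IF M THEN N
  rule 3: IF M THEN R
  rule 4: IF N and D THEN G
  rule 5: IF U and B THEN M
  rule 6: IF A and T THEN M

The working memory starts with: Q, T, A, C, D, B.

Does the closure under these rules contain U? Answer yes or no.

Round 1 fires rule 1, rule 6, giving L, M.
Round 2 fires rule 2, rule 3, giving N, R.
Round 3 fires rule 4, giving G.
Fixed point reached. No rule has U as a consequent, and it is not given.

no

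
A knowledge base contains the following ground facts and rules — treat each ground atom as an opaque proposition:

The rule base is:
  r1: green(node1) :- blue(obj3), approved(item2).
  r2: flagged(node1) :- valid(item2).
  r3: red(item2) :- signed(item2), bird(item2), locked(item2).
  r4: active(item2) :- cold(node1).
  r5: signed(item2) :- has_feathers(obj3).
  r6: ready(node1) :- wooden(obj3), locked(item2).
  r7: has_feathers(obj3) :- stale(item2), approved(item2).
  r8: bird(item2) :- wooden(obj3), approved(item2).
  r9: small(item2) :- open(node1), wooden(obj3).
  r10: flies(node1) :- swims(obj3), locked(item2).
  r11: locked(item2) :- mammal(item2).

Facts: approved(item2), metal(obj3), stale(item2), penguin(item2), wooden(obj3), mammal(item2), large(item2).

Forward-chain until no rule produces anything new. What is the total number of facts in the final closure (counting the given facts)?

13

Round 1 fires r7, r8, r11, giving has_feathers(obj3), bird(item2), locked(item2).
Round 2 fires r5, r6, giving signed(item2), ready(node1).
Round 3 fires r3, giving red(item2).
Closure: {approved(item2), bird(item2), has_feathers(obj3), large(item2), locked(item2), mammal(item2), metal(obj3), penguin(item2), ready(node1), red(item2), signed(item2), stale(item2), wooden(obj3)} — 13 facts.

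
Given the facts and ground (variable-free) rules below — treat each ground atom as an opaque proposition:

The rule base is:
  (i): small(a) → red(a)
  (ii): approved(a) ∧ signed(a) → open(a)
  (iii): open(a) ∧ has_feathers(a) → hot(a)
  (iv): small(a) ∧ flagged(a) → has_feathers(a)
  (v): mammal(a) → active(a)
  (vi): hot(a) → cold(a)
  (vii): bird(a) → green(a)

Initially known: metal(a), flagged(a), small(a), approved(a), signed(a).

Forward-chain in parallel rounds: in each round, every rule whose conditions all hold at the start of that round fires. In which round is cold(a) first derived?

3

[1] (i) [small(a) → red(a)]; (ii) [approved(a) ∧ signed(a) → open(a)]; (iv) [small(a) ∧ flagged(a) → has_feathers(a)]. ⇒ new: red(a), open(a), has_feathers(a).
[2] (iii) [open(a) ∧ has_feathers(a) → hot(a)]. ⇒ new: hot(a).
[3] (vi) [hot(a) → cold(a)]. ⇒ new: cold(a).
cold(a) first appears in round 3.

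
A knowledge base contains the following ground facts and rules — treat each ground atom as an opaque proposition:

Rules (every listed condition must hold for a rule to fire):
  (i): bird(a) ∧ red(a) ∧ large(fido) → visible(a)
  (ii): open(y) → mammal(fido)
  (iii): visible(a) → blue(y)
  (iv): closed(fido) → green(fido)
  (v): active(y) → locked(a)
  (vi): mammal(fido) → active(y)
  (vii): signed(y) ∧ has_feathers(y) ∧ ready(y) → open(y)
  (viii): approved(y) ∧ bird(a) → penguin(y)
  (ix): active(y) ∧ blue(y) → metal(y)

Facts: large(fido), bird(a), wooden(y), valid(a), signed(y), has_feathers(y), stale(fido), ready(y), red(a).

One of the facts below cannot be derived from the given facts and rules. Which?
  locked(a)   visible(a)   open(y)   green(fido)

Round 1: (i) [bird(a) ∧ red(a) ∧ large(fido) → visible(a)]; (vii) [signed(y) ∧ has_feathers(y) ∧ ready(y) → open(y)]. New: visible(a), open(y).
Round 2: (ii) [open(y) → mammal(fido)]; (iii) [visible(a) → blue(y)]. New: mammal(fido), blue(y).
Round 3: (vi) [mammal(fido) → active(y)]. New: active(y).
Round 4: (v) [active(y) → locked(a)]; (ix) [active(y) ∧ blue(y) → metal(y)]. New: locked(a), metal(y).
Derived: locked(a) (round 4), open(y) (round 1), visible(a) (round 1). green(fido) never appears in any round.

green(fido)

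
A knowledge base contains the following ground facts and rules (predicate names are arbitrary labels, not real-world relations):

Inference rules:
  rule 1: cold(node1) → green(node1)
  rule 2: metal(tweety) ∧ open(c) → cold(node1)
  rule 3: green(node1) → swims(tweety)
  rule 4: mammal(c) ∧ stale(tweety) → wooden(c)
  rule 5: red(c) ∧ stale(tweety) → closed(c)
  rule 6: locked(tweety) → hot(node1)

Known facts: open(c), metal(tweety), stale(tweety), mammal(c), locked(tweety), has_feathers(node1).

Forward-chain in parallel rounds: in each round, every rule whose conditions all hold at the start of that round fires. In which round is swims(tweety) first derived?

Round 1 fires rule 2, rule 4, rule 6, giving cold(node1), wooden(c), hot(node1).
Round 2 fires rule 1, giving green(node1).
Round 3 fires rule 3, giving swims(tweety).
swims(tweety) first appears in round 3.

3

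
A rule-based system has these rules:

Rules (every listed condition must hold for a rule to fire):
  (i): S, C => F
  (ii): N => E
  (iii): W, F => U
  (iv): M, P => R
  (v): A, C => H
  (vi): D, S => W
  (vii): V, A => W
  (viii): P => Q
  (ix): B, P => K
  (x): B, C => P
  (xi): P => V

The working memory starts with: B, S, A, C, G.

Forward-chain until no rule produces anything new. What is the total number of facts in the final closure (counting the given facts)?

13

[1] (i) [S, C => F]; (v) [A, C => H]; (x) [B, C => P]. ⇒ new: F, H, P.
[2] (viii) [P => Q]; (ix) [B, P => K]; (xi) [P => V]. ⇒ new: Q, K, V.
[3] (vii) [V, A => W]. ⇒ new: W.
[4] (iii) [W, F => U]. ⇒ new: U.
Closure: {A, B, C, F, G, H, K, P, Q, S, U, V, W} — 13 facts.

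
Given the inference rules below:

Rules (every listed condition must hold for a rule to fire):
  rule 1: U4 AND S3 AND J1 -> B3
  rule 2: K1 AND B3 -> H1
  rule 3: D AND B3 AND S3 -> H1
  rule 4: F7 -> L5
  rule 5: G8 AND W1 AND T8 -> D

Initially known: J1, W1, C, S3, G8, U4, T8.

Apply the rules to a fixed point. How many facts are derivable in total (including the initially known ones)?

10

[1] rule 1 [U4 AND S3 AND J1 -> B3]; rule 5 [G8 AND W1 AND T8 -> D]. ⇒ new: B3, D.
[2] rule 3 [D AND B3 AND S3 -> H1]. ⇒ new: H1.
Closure: {B3, C, D, G8, H1, J1, S3, T8, U4, W1} — 10 facts.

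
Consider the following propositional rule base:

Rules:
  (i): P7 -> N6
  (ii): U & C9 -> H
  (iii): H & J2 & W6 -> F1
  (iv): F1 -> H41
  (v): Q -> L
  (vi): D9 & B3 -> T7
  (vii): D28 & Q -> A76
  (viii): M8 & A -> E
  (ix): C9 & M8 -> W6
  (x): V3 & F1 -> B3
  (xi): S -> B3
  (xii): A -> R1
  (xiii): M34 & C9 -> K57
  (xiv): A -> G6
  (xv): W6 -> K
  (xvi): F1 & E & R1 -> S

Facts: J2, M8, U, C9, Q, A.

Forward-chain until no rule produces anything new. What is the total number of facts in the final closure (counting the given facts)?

17

Round 1: (ii) [U & C9 -> H]; (v) [Q -> L]; (viii) [M8 & A -> E]; (ix) [C9 & M8 -> W6]; (xii) [A -> R1]; (xiv) [A -> G6]. New: H, L, E, W6, R1, G6.
Round 2: (iii) [H & J2 & W6 -> F1]; (xv) [W6 -> K]. New: F1, K.
Round 3: (iv) [F1 -> H41]; (xvi) [F1 & E & R1 -> S]. New: H41, S.
Round 4: (xi) [S -> B3]. New: B3.
Closure: {A, B3, C9, E, F1, G6, H, H41, J2, K, L, M8, Q, R1, S, U, W6} — 17 facts.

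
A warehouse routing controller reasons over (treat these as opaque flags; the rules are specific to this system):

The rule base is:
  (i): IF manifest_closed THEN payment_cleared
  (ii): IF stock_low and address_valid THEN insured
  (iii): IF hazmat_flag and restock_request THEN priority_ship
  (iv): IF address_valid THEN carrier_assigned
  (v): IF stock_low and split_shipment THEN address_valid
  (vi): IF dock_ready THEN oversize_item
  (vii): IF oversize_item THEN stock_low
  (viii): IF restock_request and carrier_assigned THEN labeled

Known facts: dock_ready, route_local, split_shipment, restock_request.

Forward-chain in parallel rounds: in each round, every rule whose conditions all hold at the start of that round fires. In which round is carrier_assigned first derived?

Round 1: (vi) [IF dock_ready THEN oversize_item]. New: oversize_item.
Round 2: (vii) [IF oversize_item THEN stock_low]. New: stock_low.
Round 3: (v) [IF stock_low and split_shipment THEN address_valid]. New: address_valid.
Round 4: (ii) [IF stock_low and address_valid THEN insured]; (iv) [IF address_valid THEN carrier_assigned]. New: insured, carrier_assigned.
carrier_assigned first appears in round 4.

4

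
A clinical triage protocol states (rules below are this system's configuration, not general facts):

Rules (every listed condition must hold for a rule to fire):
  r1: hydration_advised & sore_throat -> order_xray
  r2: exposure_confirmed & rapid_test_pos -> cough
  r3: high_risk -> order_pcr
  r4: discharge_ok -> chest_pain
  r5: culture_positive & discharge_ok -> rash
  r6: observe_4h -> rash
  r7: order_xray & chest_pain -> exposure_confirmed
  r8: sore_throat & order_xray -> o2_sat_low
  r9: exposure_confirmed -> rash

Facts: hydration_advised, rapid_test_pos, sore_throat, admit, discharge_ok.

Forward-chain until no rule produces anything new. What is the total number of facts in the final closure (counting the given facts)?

[1] r1 [hydration_advised & sore_throat -> order_xray]; r4 [discharge_ok -> chest_pain]. ⇒ new: order_xray, chest_pain.
[2] r7 [order_xray & chest_pain -> exposure_confirmed]; r8 [sore_throat & order_xray -> o2_sat_low]. ⇒ new: exposure_confirmed, o2_sat_low.
[3] r2 [exposure_confirmed & rapid_test_pos -> cough]; r9 [exposure_confirmed -> rash]. ⇒ new: cough, rash.
Closure: {admit, chest_pain, cough, discharge_ok, exposure_confirmed, hydration_advised, o2_sat_low, order_xray, rapid_test_pos, rash, sore_throat} — 11 facts.

11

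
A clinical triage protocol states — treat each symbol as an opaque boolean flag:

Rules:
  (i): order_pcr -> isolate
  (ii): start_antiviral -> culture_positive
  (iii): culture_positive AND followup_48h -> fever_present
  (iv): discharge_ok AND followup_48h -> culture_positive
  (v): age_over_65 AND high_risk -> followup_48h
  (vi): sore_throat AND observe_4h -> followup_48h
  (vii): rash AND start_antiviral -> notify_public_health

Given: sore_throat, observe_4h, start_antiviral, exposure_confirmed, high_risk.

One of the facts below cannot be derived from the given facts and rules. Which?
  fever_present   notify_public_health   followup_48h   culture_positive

notify_public_health

Round 1 — (ii), (vi), derive culture_positive, followup_48h.
Round 2 — (iii), derive fever_present.
Derived: fever_present (round 2), followup_48h (round 1), culture_positive (round 1). notify_public_health never appears in any round.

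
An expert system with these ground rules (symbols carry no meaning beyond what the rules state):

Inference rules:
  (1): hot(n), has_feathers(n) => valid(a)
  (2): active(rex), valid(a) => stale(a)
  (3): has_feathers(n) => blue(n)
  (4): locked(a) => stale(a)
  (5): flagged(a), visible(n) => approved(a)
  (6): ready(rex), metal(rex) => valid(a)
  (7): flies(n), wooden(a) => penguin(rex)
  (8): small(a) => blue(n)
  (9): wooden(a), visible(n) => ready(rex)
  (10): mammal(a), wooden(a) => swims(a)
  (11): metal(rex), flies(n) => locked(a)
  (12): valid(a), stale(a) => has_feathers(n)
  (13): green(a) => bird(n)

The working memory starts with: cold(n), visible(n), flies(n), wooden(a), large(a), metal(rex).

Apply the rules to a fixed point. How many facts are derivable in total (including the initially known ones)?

Round 1 — (7), (9), (11), derive penguin(rex), ready(rex), locked(a).
Round 2 — (4), (6), derive stale(a), valid(a).
Round 3 — (12), derive has_feathers(n).
Round 4 — (3), derive blue(n).
Closure: {blue(n), cold(n), flies(n), has_feathers(n), large(a), locked(a), metal(rex), penguin(rex), ready(rex), stale(a), valid(a), visible(n), wooden(a)} — 13 facts.

13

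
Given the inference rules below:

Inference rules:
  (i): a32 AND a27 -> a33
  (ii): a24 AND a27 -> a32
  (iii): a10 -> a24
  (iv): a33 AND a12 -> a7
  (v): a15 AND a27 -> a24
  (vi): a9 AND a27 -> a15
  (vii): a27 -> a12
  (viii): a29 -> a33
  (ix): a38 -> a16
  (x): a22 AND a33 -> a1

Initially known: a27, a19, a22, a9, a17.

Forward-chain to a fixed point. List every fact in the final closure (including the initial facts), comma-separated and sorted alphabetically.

a1, a12, a15, a17, a19, a22, a24, a27, a32, a33, a7, a9

Round 1: (vi) [a9 AND a27 -> a15]; (vii) [a27 -> a12]. Adds a15, a12.
Round 2: (v) [a15 AND a27 -> a24]. Adds a24.
Round 3: (ii) [a24 AND a27 -> a32]. Adds a32.
Round 4: (i) [a32 AND a27 -> a33]. Adds a33.
Round 5: (iv) [a33 AND a12 -> a7]; (x) [a22 AND a33 -> a1]. Adds a7, a1.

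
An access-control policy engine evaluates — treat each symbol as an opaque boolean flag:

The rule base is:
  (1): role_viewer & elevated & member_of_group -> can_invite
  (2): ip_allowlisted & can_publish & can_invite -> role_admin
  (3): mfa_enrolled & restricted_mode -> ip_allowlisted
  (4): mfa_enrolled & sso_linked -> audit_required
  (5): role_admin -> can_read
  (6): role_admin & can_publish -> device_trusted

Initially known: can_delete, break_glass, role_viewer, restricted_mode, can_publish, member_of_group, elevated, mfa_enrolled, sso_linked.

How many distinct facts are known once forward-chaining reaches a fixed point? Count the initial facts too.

Round 1: (1) [role_viewer & elevated & member_of_group -> can_invite]; (3) [mfa_enrolled & restricted_mode -> ip_allowlisted]; (4) [mfa_enrolled & sso_linked -> audit_required]. Adds can_invite, ip_allowlisted, audit_required.
Round 2: (2) [ip_allowlisted & can_publish & can_invite -> role_admin]. Adds role_admin.
Round 3: (5) [role_admin -> can_read]; (6) [role_admin & can_publish -> device_trusted]. Adds can_read, device_trusted.
Closure: {audit_required, break_glass, can_delete, can_invite, can_publish, can_read, device_trusted, elevated, ip_allowlisted, member_of_group, mfa_enrolled, restricted_mode, role_admin, role_viewer, sso_linked} — 15 facts.

15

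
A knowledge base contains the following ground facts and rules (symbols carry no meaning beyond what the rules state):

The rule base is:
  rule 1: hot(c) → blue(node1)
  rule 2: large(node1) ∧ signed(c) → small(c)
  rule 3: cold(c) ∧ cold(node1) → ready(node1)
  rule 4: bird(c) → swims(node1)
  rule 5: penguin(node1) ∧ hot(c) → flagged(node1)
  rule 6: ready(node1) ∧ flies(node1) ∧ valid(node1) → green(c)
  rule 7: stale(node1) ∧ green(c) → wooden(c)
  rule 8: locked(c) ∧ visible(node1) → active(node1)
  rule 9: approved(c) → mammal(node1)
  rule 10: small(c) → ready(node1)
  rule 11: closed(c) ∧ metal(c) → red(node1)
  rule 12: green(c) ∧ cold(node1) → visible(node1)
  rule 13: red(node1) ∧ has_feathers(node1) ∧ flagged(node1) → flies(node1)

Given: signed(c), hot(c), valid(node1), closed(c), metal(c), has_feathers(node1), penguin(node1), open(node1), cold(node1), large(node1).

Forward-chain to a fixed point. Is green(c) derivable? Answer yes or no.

yes

Round 1: rule 1 [hot(c) → blue(node1)]; rule 2 [large(node1) ∧ signed(c) → small(c)]; rule 5 [penguin(node1) ∧ hot(c) → flagged(node1)]; rule 11 [closed(c) ∧ metal(c) → red(node1)]. New: blue(node1), small(c), flagged(node1), red(node1).
Round 2: rule 10 [small(c) → ready(node1)]; rule 13 [red(node1) ∧ has_feathers(node1) ∧ flagged(node1) → flies(node1)]. New: ready(node1), flies(node1).
Round 3: rule 6 [ready(node1) ∧ flies(node1) ∧ valid(node1) → green(c)]. New: green(c).
Round 4: rule 12 [green(c) ∧ cold(node1) → visible(node1)]. New: visible(node1).
green(c) appears in round 3, so it is derivable.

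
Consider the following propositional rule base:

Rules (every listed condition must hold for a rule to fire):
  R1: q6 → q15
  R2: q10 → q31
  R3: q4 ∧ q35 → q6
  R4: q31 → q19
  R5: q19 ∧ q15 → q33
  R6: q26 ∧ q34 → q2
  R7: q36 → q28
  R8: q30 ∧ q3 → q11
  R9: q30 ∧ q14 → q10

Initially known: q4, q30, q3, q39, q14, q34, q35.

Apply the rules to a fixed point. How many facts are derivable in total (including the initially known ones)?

14

Round 1: R3 [q4 ∧ q35 → q6]; R8 [q30 ∧ q3 → q11]; R9 [q30 ∧ q14 → q10]. Adds q6, q11, q10.
Round 2: R1 [q6 → q15]; R2 [q10 → q31]. Adds q15, q31.
Round 3: R4 [q31 → q19]. Adds q19.
Round 4: R5 [q19 ∧ q15 → q33]. Adds q33.
Closure: {q10, q11, q14, q15, q19, q3, q30, q31, q33, q34, q35, q39, q4, q6} — 14 facts.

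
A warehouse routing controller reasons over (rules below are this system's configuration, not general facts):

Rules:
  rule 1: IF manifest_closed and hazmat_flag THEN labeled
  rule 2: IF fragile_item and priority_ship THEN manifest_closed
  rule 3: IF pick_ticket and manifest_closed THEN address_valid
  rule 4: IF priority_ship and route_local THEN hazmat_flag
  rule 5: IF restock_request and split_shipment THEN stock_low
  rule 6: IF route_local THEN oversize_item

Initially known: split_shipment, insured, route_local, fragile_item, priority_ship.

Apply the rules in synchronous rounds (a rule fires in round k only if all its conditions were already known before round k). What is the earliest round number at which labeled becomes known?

Round 1: rule 2 [IF fragile_item and priority_ship THEN manifest_closed]; rule 4 [IF priority_ship and route_local THEN hazmat_flag]; rule 6 [IF route_local THEN oversize_item]. New: manifest_closed, hazmat_flag, oversize_item.
Round 2: rule 1 [IF manifest_closed and hazmat_flag THEN labeled]. New: labeled.
labeled first appears in round 2.

2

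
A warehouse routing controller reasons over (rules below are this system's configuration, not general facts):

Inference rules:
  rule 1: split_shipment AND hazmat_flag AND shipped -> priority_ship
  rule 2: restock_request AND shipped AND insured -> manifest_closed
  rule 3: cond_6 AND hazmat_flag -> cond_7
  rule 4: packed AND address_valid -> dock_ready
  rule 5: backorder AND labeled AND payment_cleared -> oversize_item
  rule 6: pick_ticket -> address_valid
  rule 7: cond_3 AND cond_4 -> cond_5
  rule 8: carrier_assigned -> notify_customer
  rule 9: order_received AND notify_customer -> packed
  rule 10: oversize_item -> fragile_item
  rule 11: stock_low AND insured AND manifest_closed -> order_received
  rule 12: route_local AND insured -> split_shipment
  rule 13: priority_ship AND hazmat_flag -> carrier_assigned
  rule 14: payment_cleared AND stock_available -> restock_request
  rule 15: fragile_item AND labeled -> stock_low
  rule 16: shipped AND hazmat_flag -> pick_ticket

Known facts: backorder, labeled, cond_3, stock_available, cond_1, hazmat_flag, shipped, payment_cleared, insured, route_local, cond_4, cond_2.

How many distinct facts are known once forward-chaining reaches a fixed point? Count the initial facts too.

Round 1: rule 5 [backorder AND labeled AND payment_cleared -> oversize_item]; rule 7 [cond_3 AND cond_4 -> cond_5]; rule 12 [route_local AND insured -> split_shipment]; rule 14 [payment_cleared AND stock_available -> restock_request]; rule 16 [shipped AND hazmat_flag -> pick_ticket]. New: oversize_item, cond_5, split_shipment, restock_request, pick_ticket.
Round 2: rule 1 [split_shipment AND hazmat_flag AND shipped -> priority_ship]; rule 2 [restock_request AND shipped AND insured -> manifest_closed]; rule 6 [pick_ticket -> address_valid]; rule 10 [oversize_item -> fragile_item]. New: priority_ship, manifest_closed, address_valid, fragile_item.
Round 3: rule 13 [priority_ship AND hazmat_flag -> carrier_assigned]; rule 15 [fragile_item AND labeled -> stock_low]. New: carrier_assigned, stock_low.
Round 4: rule 8 [carrier_assigned -> notify_customer]; rule 11 [stock_low AND insured AND manifest_closed -> order_received]. New: notify_customer, order_received.
Round 5: rule 9 [order_received AND notify_customer -> packed]. New: packed.
Round 6: rule 4 [packed AND address_valid -> dock_ready]. New: dock_ready.
Closure: {address_valid, backorder, carrier_assigned, cond_1, cond_2, cond_3, cond_4, cond_5, dock_ready, fragile_item, hazmat_flag, insured, labeled, manifest_closed, notify_customer, order_received, oversize_item, packed, payment_cleared, pick_ticket, priority_ship, restock_request, route_local, shipped, split_shipment, stock_available, stock_low} — 27 facts.

27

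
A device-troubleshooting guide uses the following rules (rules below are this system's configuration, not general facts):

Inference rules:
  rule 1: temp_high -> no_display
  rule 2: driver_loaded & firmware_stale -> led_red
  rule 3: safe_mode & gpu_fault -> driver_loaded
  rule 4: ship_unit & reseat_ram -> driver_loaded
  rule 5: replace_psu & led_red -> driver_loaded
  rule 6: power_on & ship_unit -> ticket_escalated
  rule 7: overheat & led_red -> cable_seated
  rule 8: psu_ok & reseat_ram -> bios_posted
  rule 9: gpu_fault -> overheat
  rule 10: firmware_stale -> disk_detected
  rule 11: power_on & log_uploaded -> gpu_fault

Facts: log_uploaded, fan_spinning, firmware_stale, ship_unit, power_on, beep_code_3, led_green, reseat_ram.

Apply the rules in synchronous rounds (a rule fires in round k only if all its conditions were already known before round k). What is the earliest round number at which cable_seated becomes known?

3

Round 1: rule 4 [ship_unit & reseat_ram -> driver_loaded]; rule 6 [power_on & ship_unit -> ticket_escalated]; rule 10 [firmware_stale -> disk_detected]; rule 11 [power_on & log_uploaded -> gpu_fault]. Adds driver_loaded, ticket_escalated, disk_detected, gpu_fault.
Round 2: rule 2 [driver_loaded & firmware_stale -> led_red]; rule 9 [gpu_fault -> overheat]. Adds led_red, overheat.
Round 3: rule 7 [overheat & led_red -> cable_seated]. Adds cable_seated.
cable_seated first appears in round 3.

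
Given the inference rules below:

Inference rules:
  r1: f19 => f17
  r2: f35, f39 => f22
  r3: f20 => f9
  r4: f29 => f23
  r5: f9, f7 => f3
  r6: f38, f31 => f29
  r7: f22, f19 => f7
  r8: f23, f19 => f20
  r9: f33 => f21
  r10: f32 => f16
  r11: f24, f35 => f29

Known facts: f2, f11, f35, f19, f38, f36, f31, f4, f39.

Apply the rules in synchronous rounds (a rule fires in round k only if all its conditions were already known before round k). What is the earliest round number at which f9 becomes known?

Round 1 — r1, r2, r6, derive f17, f22, f29.
Round 2 — r4, r7, derive f23, f7.
Round 3 — r8, derive f20.
Round 4 — r3, derive f9.
f9 first appears in round 4.

4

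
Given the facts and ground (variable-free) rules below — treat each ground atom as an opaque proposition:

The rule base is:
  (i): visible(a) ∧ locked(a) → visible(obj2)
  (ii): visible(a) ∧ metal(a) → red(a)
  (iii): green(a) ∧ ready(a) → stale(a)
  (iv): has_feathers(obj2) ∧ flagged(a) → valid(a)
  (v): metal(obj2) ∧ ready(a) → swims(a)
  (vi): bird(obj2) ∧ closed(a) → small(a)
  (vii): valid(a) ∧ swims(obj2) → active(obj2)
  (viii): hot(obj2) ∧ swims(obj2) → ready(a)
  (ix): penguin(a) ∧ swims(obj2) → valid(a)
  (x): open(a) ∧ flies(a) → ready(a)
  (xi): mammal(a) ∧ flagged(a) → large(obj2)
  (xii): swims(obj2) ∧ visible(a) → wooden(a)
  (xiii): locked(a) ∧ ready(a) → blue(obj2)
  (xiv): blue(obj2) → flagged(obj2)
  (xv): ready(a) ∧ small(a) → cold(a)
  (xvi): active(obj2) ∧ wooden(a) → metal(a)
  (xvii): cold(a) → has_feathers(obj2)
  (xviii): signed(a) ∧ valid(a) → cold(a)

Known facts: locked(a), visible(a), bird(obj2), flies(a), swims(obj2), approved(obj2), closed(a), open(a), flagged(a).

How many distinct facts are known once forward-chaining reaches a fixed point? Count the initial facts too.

Round 1 — (i), (vi), (x), (xii), derive visible(obj2), small(a), ready(a), wooden(a).
Round 2 — (xiii), (xv), derive blue(obj2), cold(a).
Round 3 — (xiv), (xvii), derive flagged(obj2), has_feathers(obj2).
Round 4 — (iv), derive valid(a).
Round 5 — (vii), derive active(obj2).
Round 6 — (xvi), derive metal(a).
Round 7 — (ii), derive red(a).
Closure: {active(obj2), approved(obj2), bird(obj2), blue(obj2), closed(a), cold(a), flagged(a), flagged(obj2), flies(a), has_feathers(obj2), locked(a), metal(a), open(a), ready(a), red(a), small(a), swims(obj2), valid(a), visible(a), visible(obj2), wooden(a)} — 21 facts.

21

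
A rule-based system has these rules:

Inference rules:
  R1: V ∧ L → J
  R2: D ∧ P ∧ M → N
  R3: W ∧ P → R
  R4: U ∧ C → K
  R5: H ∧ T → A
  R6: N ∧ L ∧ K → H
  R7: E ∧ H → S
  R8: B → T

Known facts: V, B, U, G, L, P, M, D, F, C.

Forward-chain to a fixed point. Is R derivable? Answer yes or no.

no

Round 1 fires R1, R2, R4, R8, giving J, N, K, T.
Round 2 fires R6, giving H.
Round 3 fires R5, giving A.
Fixed point reached. R is concluded only by R3; R3 needs W (never derived).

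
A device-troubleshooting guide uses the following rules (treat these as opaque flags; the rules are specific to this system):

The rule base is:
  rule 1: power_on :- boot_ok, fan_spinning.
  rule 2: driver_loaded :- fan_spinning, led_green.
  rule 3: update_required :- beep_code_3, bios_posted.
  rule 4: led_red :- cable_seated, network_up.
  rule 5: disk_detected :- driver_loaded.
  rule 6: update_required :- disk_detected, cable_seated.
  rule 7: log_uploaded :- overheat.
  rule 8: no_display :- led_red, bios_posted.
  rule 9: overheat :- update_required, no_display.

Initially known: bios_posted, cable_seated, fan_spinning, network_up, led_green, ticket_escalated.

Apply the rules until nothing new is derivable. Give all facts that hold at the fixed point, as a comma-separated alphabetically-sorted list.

Round 1 fires rule 2, rule 4, giving driver_loaded, led_red.
Round 2 fires rule 5, rule 8, giving disk_detected, no_display.
Round 3 fires rule 6, giving update_required.
Round 4 fires rule 9, giving overheat.
Round 5 fires rule 7, giving log_uploaded.

bios_posted, cable_seated, disk_detected, driver_loaded, fan_spinning, led_green, led_red, log_uploaded, network_up, no_display, overheat, ticket_escalated, update_required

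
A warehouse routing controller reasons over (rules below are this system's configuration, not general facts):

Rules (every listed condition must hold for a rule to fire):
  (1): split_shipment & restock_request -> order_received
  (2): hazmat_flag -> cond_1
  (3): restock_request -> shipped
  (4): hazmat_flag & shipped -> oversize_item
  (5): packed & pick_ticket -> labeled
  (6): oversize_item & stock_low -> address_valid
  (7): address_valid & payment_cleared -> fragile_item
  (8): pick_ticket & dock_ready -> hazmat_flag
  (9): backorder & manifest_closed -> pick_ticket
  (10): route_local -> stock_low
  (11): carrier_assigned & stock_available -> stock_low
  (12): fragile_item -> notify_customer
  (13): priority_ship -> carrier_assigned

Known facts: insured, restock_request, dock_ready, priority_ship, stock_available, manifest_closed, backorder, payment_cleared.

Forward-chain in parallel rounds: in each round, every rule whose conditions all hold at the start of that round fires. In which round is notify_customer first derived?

[1] (3) [restock_request -> shipped]; (9) [backorder & manifest_closed -> pick_ticket]; (13) [priority_ship -> carrier_assigned]. ⇒ new: shipped, pick_ticket, carrier_assigned.
[2] (8) [pick_ticket & dock_ready -> hazmat_flag]; (11) [carrier_assigned & stock_available -> stock_low]. ⇒ new: hazmat_flag, stock_low.
[3] (2) [hazmat_flag -> cond_1]; (4) [hazmat_flag & shipped -> oversize_item]. ⇒ new: cond_1, oversize_item.
[4] (6) [oversize_item & stock_low -> address_valid]. ⇒ new: address_valid.
[5] (7) [address_valid & payment_cleared -> fragile_item]. ⇒ new: fragile_item.
[6] (12) [fragile_item -> notify_customer]. ⇒ new: notify_customer.
notify_customer first appears in round 6.

6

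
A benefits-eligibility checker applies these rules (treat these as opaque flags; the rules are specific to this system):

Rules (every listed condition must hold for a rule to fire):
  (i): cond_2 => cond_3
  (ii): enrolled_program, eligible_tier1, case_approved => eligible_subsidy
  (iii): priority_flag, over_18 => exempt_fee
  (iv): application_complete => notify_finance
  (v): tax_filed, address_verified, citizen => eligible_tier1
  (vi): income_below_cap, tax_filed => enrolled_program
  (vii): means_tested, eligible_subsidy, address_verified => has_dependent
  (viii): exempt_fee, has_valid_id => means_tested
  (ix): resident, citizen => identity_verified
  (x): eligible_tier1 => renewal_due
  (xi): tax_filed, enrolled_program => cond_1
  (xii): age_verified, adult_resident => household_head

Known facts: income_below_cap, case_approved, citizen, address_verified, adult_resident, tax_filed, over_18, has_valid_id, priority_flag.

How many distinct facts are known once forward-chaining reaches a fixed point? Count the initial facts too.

Round 1: (iii) [priority_flag, over_18 => exempt_fee]; (v) [tax_filed, address_verified, citizen => eligible_tier1]; (vi) [income_below_cap, tax_filed => enrolled_program]. New: exempt_fee, eligible_tier1, enrolled_program.
Round 2: (ii) [enrolled_program, eligible_tier1, case_approved => eligible_subsidy]; (viii) [exempt_fee, has_valid_id => means_tested]; (x) [eligible_tier1 => renewal_due]; (xi) [tax_filed, enrolled_program => cond_1]. New: eligible_subsidy, means_tested, renewal_due, cond_1.
Round 3: (vii) [means_tested, eligible_subsidy, address_verified => has_dependent]. New: has_dependent.
Closure: {address_verified, adult_resident, case_approved, citizen, cond_1, eligible_subsidy, eligible_tier1, enrolled_program, exempt_fee, has_dependent, has_valid_id, income_below_cap, means_tested, over_18, priority_flag, renewal_due, tax_filed} — 17 facts.

17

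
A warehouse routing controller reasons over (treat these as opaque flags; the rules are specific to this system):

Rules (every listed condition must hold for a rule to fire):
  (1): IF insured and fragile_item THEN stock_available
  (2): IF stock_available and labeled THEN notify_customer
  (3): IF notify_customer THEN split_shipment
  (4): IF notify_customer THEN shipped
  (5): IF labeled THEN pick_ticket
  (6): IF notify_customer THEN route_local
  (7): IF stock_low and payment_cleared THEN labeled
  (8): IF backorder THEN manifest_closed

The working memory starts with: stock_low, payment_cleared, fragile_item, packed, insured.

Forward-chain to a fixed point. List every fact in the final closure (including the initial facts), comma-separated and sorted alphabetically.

fragile_item, insured, labeled, notify_customer, packed, payment_cleared, pick_ticket, route_local, shipped, split_shipment, stock_available, stock_low

Round 1: (1) [IF insured and fragile_item THEN stock_available]; (7) [IF stock_low and payment_cleared THEN labeled]. Adds stock_available, labeled.
Round 2: (2) [IF stock_available and labeled THEN notify_customer]; (5) [IF labeled THEN pick_ticket]. Adds notify_customer, pick_ticket.
Round 3: (3) [IF notify_customer THEN split_shipment]; (4) [IF notify_customer THEN shipped]; (6) [IF notify_customer THEN route_local]. Adds split_shipment, shipped, route_local.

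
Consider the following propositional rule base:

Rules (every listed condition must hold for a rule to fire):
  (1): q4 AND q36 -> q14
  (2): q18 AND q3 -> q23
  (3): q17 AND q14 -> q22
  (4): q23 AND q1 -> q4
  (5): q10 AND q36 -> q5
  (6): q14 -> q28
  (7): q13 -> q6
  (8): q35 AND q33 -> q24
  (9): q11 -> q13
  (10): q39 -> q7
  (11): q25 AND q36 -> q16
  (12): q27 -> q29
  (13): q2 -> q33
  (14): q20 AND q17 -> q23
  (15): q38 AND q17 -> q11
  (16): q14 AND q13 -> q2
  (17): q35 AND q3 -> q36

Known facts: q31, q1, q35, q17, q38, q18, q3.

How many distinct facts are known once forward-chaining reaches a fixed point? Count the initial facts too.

19

Round 1 — (2), (15), (17), derive q23, q11, q36.
Round 2 — (4), (9), derive q4, q13.
Round 3 — (1), (7), derive q14, q6.
Round 4 — (3), (6), (16), derive q22, q28, q2.
Round 5 — (13), derive q33.
Round 6 — (8), derive q24.
Closure: {q1, q11, q13, q14, q17, q18, q2, q22, q23, q24, q28, q3, q31, q33, q35, q36, q38, q4, q6} — 19 facts.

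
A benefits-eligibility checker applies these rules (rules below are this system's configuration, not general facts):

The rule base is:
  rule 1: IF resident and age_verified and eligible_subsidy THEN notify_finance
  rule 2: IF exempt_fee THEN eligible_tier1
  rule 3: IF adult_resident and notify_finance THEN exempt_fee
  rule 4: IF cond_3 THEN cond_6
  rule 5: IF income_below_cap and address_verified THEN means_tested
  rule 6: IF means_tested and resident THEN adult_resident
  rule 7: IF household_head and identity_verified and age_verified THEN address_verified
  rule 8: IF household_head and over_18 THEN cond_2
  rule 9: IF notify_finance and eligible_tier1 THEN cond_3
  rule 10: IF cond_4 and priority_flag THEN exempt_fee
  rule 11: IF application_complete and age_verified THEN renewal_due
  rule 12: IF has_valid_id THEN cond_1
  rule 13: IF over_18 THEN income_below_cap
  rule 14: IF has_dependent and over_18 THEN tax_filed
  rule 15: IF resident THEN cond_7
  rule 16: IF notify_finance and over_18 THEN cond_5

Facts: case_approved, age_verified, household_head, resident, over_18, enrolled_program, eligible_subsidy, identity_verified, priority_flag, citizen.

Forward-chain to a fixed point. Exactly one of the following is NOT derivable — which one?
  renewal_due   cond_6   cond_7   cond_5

renewal_due

Round 1 — rule 1, rule 7, rule 8, rule 13, rule 15, derive notify_finance, address_verified, cond_2, income_below_cap, cond_7.
Round 2 — rule 5, rule 16, derive means_tested, cond_5.
Round 3 — rule 6, derive adult_resident.
Round 4 — rule 3, derive exempt_fee.
Round 5 — rule 2, derive eligible_tier1.
Round 6 — rule 9, derive cond_3.
Round 7 — rule 4, derive cond_6.
Derived: cond_7 (round 1), cond_5 (round 2), cond_6 (round 7). renewal_due never appears in any round.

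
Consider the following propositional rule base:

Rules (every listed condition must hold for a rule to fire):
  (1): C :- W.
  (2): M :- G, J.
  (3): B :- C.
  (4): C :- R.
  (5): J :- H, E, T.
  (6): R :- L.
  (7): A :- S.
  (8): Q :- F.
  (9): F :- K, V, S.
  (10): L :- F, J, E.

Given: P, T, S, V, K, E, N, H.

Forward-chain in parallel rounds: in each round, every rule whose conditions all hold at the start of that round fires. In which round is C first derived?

4

Round 1 — (5), (7), (9), derive J, A, F.
Round 2 — (8), (10), derive Q, L.
Round 3 — (6), derive R.
Round 4 — (4), derive C.
C first appears in round 4.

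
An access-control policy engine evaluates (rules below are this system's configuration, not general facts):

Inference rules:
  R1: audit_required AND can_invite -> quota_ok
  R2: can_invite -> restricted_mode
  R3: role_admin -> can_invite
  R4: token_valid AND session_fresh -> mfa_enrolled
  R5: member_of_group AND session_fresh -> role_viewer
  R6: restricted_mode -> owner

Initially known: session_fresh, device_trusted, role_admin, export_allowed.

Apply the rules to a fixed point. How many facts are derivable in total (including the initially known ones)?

Round 1: R3 [role_admin -> can_invite]. New: can_invite.
Round 2: R2 [can_invite -> restricted_mode]. New: restricted_mode.
Round 3: R6 [restricted_mode -> owner]. New: owner.
Closure: {can_invite, device_trusted, export_allowed, owner, restricted_mode, role_admin, session_fresh} — 7 facts.

7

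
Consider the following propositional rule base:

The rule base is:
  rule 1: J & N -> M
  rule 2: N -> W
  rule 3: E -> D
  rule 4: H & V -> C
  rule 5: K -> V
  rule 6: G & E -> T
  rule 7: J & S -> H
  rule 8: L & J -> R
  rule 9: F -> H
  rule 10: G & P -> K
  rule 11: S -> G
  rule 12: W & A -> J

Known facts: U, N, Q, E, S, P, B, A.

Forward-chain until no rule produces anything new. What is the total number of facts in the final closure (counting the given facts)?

18

Round 1 — rule 2, rule 3, rule 11, derive W, D, G.
Round 2 — rule 6, rule 10, rule 12, derive T, K, J.
Round 3 — rule 1, rule 5, rule 7, derive M, V, H.
Round 4 — rule 4, derive C.
Closure: {A, B, C, D, E, G, H, J, K, M, N, P, Q, S, T, U, V, W} — 18 facts.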